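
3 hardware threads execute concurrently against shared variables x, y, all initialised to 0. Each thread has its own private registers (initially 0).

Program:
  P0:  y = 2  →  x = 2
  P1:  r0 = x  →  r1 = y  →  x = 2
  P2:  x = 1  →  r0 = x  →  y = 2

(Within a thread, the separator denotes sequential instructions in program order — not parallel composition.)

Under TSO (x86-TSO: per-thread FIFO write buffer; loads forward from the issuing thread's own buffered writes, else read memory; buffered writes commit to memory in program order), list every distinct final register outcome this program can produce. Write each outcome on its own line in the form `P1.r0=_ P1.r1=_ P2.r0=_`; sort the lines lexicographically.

P1.r0=0 P1.r1=0 P2.r0=1
P1.r0=0 P1.r1=0 P2.r0=2
P1.r0=0 P1.r1=2 P2.r0=1
P1.r0=0 P1.r1=2 P2.r0=2
P1.r0=1 P1.r1=0 P2.r0=1
P1.r0=1 P1.r1=0 P2.r0=2
P1.r0=1 P1.r1=2 P2.r0=1
P1.r0=1 P1.r1=2 P2.r0=2
P1.r0=2 P1.r1=2 P2.r0=1
P1.r0=2 P1.r1=2 P2.r0=2

outcome vector order: (P1.r0,P1.r1,P2.r0)
|TSO outcomes| = 10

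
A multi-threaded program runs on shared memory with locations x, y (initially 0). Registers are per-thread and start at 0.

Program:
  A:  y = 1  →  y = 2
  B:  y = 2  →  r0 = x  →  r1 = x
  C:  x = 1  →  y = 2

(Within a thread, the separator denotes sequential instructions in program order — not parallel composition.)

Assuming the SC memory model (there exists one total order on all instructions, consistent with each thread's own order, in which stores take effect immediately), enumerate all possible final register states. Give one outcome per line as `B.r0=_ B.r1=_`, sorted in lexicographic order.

outcome vector order: (B.r0,B.r1)
|SC outcomes| = 3

B.r0=0 B.r1=0
B.r0=0 B.r1=1
B.r0=1 B.r1=1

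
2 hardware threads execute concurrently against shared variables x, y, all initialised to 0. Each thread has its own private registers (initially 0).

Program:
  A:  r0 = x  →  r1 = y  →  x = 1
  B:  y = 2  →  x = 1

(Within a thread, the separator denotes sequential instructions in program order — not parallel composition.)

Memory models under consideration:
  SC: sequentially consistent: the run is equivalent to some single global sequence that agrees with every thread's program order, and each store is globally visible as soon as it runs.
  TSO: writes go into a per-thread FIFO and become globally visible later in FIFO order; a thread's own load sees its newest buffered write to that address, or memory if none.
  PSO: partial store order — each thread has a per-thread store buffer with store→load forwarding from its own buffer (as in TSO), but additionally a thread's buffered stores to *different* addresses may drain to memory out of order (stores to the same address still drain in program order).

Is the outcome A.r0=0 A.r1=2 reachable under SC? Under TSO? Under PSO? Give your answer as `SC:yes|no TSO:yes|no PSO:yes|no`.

SC:yes TSO:yes PSO:yes

outcome vector order: (A.r0,A.r1)
SC: 3 outcomes — {(0,0) (0,2) (1,2)}
TSO: 3 outcomes — {(0,0) (0,2) (1,2)}
PSO: 4 outcomes — {(0,0) (0,2) (1,0) (1,2)}
target (0,2) ∈ {SC,TSO,PSO}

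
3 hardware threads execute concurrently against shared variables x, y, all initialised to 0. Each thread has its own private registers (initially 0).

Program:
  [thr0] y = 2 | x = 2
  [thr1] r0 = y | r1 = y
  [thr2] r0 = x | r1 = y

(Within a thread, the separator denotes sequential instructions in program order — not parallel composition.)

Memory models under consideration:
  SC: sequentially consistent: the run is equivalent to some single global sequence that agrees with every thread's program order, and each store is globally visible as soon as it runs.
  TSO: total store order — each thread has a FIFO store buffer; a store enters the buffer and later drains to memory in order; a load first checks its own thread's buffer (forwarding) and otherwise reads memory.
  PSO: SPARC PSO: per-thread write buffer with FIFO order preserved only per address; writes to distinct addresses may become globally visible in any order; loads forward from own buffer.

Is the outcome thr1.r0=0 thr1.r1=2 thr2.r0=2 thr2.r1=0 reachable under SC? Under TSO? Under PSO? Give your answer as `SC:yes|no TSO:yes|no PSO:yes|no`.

SC:no TSO:no PSO:yes

outcome vector order: (thr1.r0,thr1.r1,thr2.r0,thr2.r1)
SC: 9 outcomes — {<0 0 0 0> <0 0 0 2> <0 0 2 2> <0 2 0 0> <0 2 0 2> <0 2 2 2> <2 2 0 0> <2 2 0 2> <2 2 2 2>}
TSO: 9 outcomes — {<0 0 0 0> <0 0 0 2> <0 0 2 2> <0 2 0 0> <0 2 0 2> <0 2 2 2> <2 2 0 0> <2 2 0 2> <2 2 2 2>}
PSO: 12 outcomes — {<0 0 0 0> <0 0 0 2> <0 0 2 0> <0 0 2 2> <0 2 0 0> <0 2 0 2> <0 2 2 0> <0 2 2 2> <2 2 0 0> <2 2 0 2> <2 2 2 0> <2 2 2 2>}
target <0 2 2 0> ∈ {PSO}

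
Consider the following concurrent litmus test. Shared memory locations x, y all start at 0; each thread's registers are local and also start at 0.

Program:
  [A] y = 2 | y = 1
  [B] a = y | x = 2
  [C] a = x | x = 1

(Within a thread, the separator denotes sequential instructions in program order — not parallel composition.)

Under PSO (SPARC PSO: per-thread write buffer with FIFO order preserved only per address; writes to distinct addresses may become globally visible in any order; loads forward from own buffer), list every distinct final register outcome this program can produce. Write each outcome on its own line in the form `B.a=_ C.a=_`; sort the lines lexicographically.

B.a=0 C.a=0
B.a=0 C.a=2
B.a=1 C.a=0
B.a=1 C.a=2
B.a=2 C.a=0
B.a=2 C.a=2

outcome vector order: (B.a,C.a)
|PSO outcomes| = 6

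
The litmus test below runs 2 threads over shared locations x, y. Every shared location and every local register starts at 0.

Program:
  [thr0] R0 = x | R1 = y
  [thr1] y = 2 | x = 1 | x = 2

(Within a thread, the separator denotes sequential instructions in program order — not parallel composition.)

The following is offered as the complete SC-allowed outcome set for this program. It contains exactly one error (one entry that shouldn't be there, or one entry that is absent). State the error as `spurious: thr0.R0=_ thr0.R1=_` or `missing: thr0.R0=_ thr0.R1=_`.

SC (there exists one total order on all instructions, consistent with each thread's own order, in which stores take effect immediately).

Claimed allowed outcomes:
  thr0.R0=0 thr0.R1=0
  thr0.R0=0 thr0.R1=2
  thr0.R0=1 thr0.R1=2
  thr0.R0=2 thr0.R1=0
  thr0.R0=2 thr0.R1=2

outcome vector order: (thr0.R0,thr0.R1)
SC (4): <0 0>; <0 2>; <1 2>; <2 2>
claimed∖SC = {<2 0>}

spurious: thr0.R0=2 thr0.R1=0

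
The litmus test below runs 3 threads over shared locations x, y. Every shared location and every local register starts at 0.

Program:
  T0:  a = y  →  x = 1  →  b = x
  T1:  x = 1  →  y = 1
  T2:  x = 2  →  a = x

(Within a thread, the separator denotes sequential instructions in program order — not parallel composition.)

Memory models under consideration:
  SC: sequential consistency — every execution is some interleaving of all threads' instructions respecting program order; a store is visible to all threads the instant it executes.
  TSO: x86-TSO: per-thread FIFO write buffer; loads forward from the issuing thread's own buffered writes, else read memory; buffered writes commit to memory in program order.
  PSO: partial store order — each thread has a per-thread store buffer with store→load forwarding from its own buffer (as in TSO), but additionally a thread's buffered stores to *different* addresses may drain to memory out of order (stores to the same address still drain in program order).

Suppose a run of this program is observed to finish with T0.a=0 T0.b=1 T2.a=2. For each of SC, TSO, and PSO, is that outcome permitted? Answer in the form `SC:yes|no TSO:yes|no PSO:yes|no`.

outcome vector order: (T0.a,T0.b,T2.a)
under SC → <0 1 1>; <0 1 2>; <0 2 1>; <0 2 2>; <1 1 1>; <1 1 2>; <1 2 2>
under TSO → <0 1 1>; <0 1 2>; <0 2 1>; <0 2 2>; <1 1 1>; <1 1 2>; <1 2 2>
under PSO → <0 1 1>; <0 1 2>; <0 2 1>; <0 2 2>; <1 1 1>; <1 1 2>; <1 2 1>; <1 2 2>
target <0 1 2> ∈ {SC,TSO,PSO}

SC:yes TSO:yes PSO:yes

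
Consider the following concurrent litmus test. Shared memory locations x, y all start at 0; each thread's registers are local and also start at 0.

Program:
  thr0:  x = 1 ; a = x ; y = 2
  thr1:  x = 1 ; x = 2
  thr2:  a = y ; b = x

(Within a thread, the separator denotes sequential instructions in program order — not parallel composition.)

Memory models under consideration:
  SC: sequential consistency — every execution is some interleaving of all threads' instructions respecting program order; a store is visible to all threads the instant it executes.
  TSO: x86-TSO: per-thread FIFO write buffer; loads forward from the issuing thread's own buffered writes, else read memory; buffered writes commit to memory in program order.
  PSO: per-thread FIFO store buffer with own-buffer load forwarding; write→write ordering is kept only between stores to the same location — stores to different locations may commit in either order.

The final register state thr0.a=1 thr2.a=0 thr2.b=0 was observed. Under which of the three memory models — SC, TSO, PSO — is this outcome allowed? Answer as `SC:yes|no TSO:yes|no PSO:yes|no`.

outcome vector order: (thr0.a,thr2.a,thr2.b)
SC (9): (1,0,0) (1,0,1) (1,0,2) (1,2,1) (1,2,2) (2,0,0) (2,0,1) (2,0,2) (2,2,2)
TSO (9): (1,0,0) (1,0,1) (1,0,2) (1,2,1) (1,2,2) (2,0,0) (2,0,1) (2,0,2) (2,2,2)
PSO (10): (1,0,0) (1,0,1) (1,0,2) (1,2,0) (1,2,1) (1,2,2) (2,0,0) (2,0,1) (2,0,2) (2,2,2)
target (1,0,0) ∈ {SC,TSO,PSO}

SC:yes TSO:yes PSO:yes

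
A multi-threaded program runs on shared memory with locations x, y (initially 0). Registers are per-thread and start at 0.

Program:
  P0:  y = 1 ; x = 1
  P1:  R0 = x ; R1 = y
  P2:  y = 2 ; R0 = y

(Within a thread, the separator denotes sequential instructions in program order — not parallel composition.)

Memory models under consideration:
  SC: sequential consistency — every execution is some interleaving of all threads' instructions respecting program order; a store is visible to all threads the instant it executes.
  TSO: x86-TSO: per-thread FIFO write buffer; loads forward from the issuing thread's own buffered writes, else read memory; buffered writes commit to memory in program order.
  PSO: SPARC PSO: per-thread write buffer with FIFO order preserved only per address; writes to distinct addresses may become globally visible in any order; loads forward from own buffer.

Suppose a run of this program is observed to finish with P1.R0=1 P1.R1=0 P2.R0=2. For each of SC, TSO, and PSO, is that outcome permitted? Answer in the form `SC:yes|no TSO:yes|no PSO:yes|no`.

SC:no TSO:no PSO:yes

outcome vector order: (P1.R0,P1.R1,P2.R0)
SC: 9 outcomes — {0/0/1; 0/0/2; 0/1/1; 0/1/2; 0/2/1; 0/2/2; 1/1/1; 1/1/2; 1/2/2}
TSO: 9 outcomes — {0/0/1; 0/0/2; 0/1/1; 0/1/2; 0/2/1; 0/2/2; 1/1/1; 1/1/2; 1/2/2}
PSO: 12 outcomes — {0/0/1; 0/0/2; 0/1/1; 0/1/2; 0/2/1; 0/2/2; 1/0/1; 1/0/2; 1/1/1; 1/1/2; 1/2/1; 1/2/2}
target 1/0/2 ∈ {PSO}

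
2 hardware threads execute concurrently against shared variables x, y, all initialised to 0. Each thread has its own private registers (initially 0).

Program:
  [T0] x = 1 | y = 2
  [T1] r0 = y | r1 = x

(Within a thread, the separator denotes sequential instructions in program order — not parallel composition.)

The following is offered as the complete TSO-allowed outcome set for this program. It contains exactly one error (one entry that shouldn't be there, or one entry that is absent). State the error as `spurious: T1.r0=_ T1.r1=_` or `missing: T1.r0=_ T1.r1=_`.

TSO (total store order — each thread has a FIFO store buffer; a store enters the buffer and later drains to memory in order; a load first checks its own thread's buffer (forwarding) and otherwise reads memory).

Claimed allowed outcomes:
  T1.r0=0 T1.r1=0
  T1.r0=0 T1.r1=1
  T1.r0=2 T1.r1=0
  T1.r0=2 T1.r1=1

spurious: T1.r0=2 T1.r1=0

outcome vector order: (T1.r0,T1.r1)
under TSO → 00; 01; 21
claimed∖TSO = {20}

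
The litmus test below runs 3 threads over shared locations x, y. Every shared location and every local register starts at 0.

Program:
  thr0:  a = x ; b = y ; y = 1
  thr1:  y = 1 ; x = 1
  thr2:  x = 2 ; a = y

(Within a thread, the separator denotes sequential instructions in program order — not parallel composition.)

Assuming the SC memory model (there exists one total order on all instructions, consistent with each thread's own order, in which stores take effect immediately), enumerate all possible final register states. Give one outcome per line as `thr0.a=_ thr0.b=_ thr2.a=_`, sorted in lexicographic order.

thr0.a=0 thr0.b=0 thr2.a=0
thr0.a=0 thr0.b=0 thr2.a=1
thr0.a=0 thr0.b=1 thr2.a=0
thr0.a=0 thr0.b=1 thr2.a=1
thr0.a=1 thr0.b=1 thr2.a=0
thr0.a=1 thr0.b=1 thr2.a=1
thr0.a=2 thr0.b=0 thr2.a=0
thr0.a=2 thr0.b=0 thr2.a=1
thr0.a=2 thr0.b=1 thr2.a=0
thr0.a=2 thr0.b=1 thr2.a=1

outcome vector order: (thr0.a,thr0.b,thr2.a)
|SC outcomes| = 10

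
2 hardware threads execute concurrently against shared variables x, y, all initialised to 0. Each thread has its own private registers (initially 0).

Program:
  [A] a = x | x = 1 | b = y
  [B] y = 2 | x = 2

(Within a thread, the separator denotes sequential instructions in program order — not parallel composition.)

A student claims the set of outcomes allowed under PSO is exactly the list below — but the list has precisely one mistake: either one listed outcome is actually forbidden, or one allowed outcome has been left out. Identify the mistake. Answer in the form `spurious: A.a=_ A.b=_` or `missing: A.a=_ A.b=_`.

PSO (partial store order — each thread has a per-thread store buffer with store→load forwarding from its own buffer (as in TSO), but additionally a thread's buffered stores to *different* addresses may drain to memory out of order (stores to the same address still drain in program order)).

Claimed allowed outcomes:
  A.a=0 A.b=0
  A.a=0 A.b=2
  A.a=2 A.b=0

outcome vector order: (A.a,A.b)
under PSO → 0/0; 0/2; 2/0; 2/2
PSO∖claimed = {2/2}

missing: A.a=2 A.b=2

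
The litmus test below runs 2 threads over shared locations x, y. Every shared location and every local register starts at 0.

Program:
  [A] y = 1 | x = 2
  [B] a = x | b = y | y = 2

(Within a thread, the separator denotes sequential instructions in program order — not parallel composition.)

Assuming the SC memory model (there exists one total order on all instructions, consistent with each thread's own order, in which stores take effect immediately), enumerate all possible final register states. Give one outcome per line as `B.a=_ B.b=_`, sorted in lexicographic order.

outcome vector order: (B.a,B.b)
|SC outcomes| = 3

B.a=0 B.b=0
B.a=0 B.b=1
B.a=2 B.b=1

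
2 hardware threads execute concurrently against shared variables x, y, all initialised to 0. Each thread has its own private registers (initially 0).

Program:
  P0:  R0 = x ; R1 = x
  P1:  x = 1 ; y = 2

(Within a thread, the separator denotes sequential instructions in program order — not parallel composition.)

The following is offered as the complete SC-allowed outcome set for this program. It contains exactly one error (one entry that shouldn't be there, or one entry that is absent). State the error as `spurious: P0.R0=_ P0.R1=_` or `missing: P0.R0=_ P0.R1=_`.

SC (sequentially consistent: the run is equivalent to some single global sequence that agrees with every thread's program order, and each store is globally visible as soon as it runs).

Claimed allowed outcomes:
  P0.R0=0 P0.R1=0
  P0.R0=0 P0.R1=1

missing: P0.R0=1 P0.R1=1

outcome vector order: (P0.R0,P0.R1)
under SC → 00; 01; 11
SC∖claimed = {11}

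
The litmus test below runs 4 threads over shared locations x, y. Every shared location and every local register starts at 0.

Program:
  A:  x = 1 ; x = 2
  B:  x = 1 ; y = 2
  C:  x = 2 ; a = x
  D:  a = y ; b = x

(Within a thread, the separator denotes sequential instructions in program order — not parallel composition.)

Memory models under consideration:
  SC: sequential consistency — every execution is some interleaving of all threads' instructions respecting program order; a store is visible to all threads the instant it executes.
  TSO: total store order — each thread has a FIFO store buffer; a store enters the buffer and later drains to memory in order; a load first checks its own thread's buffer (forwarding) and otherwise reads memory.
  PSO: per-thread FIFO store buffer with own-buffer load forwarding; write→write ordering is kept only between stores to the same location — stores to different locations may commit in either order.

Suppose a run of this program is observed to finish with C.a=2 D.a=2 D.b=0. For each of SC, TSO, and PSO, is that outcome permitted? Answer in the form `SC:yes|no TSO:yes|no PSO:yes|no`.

SC:no TSO:no PSO:yes

outcome vector order: (C.a,D.a,D.b)
SC (10): (1,0,0) (1,0,1) (1,0,2) (1,2,1) (1,2,2) (2,0,0) (2,0,1) (2,0,2) (2,2,1) (2,2,2)
TSO (10): (1,0,0) (1,0,1) (1,0,2) (1,2,1) (1,2,2) (2,0,0) (2,0,1) (2,0,2) (2,2,1) (2,2,2)
PSO (12): (1,0,0) (1,0,1) (1,0,2) (1,2,0) (1,2,1) (1,2,2) (2,0,0) (2,0,1) (2,0,2) (2,2,0) (2,2,1) (2,2,2)
target (2,2,0) ∈ {PSO}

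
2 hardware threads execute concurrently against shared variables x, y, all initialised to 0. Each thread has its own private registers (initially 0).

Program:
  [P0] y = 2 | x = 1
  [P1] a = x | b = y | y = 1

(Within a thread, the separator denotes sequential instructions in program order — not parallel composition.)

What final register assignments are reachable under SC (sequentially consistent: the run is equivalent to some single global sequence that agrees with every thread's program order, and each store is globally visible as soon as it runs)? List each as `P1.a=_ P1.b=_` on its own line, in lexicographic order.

P1.a=0 P1.b=0
P1.a=0 P1.b=2
P1.a=1 P1.b=2

outcome vector order: (P1.a,P1.b)
|SC outcomes| = 3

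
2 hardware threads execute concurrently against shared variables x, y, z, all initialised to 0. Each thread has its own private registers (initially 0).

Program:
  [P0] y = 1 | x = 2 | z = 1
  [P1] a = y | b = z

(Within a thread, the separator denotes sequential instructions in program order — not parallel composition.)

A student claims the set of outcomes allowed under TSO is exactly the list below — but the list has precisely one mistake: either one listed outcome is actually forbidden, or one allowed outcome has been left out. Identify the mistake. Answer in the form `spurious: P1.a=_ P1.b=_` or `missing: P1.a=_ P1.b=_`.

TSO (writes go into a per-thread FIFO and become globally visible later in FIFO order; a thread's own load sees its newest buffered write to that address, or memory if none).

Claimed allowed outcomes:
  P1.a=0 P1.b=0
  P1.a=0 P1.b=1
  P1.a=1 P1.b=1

missing: P1.a=1 P1.b=0

outcome vector order: (P1.a,P1.b)
TSO: 4 outcomes — {<0 0>, <0 1>, <1 0>, <1 1>}
TSO∖claimed = {<1 0>}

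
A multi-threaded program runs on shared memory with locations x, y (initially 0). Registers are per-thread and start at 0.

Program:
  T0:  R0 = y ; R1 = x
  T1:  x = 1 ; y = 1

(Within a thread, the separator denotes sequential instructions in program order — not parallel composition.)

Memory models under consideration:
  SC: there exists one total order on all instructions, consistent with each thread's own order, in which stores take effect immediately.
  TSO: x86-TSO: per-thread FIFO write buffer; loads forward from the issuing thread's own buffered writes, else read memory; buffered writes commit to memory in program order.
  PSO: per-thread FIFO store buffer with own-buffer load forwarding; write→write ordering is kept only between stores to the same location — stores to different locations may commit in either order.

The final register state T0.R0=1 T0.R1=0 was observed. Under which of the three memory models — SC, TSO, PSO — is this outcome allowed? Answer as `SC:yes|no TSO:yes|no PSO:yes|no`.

outcome vector order: (T0.R0,T0.R1)
SC: 3 outcomes — {(0,0), (0,1), (1,1)}
TSO: 3 outcomes — {(0,0), (0,1), (1,1)}
PSO: 4 outcomes — {(0,0), (0,1), (1,0), (1,1)}
target (1,0) ∈ {PSO}

SC:no TSO:no PSO:yes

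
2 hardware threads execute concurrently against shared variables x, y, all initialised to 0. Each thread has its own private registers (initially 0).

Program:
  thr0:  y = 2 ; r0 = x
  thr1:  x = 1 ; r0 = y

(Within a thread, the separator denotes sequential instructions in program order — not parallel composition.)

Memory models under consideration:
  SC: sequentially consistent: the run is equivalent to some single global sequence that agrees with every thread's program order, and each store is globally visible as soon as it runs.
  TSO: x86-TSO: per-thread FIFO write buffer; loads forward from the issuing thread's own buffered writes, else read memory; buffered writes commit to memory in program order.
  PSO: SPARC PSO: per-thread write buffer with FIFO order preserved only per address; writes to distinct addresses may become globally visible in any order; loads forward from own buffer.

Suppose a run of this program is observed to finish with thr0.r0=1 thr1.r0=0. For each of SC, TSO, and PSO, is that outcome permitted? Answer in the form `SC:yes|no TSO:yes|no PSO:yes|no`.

outcome vector order: (thr0.r0,thr1.r0)
SC: 3 outcomes — {(0,2) (1,0) (1,2)}
TSO: 4 outcomes — {(0,0) (0,2) (1,0) (1,2)}
PSO: 4 outcomes — {(0,0) (0,2) (1,0) (1,2)}
target (1,0) ∈ {SC,TSO,PSO}

SC:yes TSO:yes PSO:yes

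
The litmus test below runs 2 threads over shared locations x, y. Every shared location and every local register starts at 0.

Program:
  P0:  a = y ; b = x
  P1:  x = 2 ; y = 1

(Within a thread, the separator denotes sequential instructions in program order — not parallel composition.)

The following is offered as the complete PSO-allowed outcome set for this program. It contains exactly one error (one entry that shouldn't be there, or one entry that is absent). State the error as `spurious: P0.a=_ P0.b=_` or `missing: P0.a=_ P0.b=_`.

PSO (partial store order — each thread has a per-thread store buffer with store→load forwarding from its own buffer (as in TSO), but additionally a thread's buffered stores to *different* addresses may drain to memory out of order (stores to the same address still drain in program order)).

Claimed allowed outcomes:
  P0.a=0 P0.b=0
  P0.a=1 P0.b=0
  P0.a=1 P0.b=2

outcome vector order: (P0.a,P0.b)
PSO (4): <0 0>, <0 2>, <1 0>, <1 2>
PSO∖claimed = {<0 2>}

missing: P0.a=0 P0.b=2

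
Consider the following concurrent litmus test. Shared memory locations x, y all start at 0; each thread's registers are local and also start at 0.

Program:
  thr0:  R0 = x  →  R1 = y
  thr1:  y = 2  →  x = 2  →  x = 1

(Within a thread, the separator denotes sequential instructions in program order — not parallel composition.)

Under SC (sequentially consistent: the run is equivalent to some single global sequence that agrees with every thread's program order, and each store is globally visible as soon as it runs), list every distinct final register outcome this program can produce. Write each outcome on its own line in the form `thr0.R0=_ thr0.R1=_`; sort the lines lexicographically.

thr0.R0=0 thr0.R1=0
thr0.R0=0 thr0.R1=2
thr0.R0=1 thr0.R1=2
thr0.R0=2 thr0.R1=2

outcome vector order: (thr0.R0,thr0.R1)
|SC outcomes| = 4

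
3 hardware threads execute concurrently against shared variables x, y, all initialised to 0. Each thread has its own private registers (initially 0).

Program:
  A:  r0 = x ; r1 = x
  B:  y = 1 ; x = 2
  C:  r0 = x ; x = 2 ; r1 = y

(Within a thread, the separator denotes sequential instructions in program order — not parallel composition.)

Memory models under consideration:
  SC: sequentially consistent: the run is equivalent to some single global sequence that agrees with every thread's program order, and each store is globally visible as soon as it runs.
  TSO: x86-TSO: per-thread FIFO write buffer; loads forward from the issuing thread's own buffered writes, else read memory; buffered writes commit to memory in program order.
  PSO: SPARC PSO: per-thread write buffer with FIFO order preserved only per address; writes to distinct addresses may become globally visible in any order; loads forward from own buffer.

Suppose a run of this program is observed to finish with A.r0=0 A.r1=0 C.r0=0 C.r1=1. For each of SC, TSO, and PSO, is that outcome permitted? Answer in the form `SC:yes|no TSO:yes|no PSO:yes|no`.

SC:yes TSO:yes PSO:yes

outcome vector order: (A.r0,A.r1,C.r0,C.r1)
under SC → <0 0 0 0>, <0 0 0 1>, <0 0 2 1>, <0 2 0 0>, <0 2 0 1>, <0 2 2 1>, <2 2 0 0>, <2 2 0 1>, <2 2 2 1>
under TSO → <0 0 0 0>, <0 0 0 1>, <0 0 2 1>, <0 2 0 0>, <0 2 0 1>, <0 2 2 1>, <2 2 0 0>, <2 2 0 1>, <2 2 2 1>
under PSO → <0 0 0 0>, <0 0 0 1>, <0 0 2 0>, <0 0 2 1>, <0 2 0 0>, <0 2 0 1>, <0 2 2 0>, <0 2 2 1>, <2 2 0 0>, <2 2 0 1>, <2 2 2 0>, <2 2 2 1>
target <0 0 0 1> ∈ {SC,TSO,PSO}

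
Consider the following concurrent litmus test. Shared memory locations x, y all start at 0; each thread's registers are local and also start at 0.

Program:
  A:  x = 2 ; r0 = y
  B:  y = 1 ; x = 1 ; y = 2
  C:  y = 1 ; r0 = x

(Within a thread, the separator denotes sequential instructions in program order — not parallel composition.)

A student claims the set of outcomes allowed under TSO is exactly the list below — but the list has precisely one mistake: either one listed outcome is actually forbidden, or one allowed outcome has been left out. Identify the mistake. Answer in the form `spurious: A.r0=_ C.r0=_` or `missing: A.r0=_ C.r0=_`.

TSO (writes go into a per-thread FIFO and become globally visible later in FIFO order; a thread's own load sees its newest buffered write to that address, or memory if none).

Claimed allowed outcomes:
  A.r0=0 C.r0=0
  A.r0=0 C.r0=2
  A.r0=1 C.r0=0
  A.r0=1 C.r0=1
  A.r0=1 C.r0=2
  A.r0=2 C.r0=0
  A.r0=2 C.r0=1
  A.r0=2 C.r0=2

missing: A.r0=0 C.r0=1

outcome vector order: (A.r0,C.r0)
[TSO] allowed = {<0 0>, <0 1>, <0 2>, <1 0>, <1 1>, <1 2>, <2 0>, <2 1>, <2 2>}
TSO∖claimed = {<0 1>}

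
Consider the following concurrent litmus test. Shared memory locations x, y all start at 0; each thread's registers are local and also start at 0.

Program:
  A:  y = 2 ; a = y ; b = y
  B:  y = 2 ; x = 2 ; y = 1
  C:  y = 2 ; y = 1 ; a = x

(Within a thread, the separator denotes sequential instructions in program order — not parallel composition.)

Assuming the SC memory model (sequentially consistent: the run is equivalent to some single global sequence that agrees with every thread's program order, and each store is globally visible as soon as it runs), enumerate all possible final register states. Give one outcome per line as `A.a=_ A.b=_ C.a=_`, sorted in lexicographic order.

outcome vector order: (A.a,A.b,C.a)
|SC outcomes| = 8

A.a=1 A.b=1 C.a=0
A.a=1 A.b=1 C.a=2
A.a=1 A.b=2 C.a=0
A.a=1 A.b=2 C.a=2
A.a=2 A.b=1 C.a=0
A.a=2 A.b=1 C.a=2
A.a=2 A.b=2 C.a=0
A.a=2 A.b=2 C.a=2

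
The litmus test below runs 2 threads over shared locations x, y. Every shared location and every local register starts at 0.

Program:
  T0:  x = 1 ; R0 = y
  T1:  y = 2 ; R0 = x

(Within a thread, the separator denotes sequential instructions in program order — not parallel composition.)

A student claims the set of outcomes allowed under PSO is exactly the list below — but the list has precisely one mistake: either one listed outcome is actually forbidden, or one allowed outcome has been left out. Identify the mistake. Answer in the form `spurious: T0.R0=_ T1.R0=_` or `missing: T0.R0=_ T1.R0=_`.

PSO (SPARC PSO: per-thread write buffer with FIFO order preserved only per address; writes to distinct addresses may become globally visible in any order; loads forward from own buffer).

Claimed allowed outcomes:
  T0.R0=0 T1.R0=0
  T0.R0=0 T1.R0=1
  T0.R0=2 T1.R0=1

outcome vector order: (T0.R0,T1.R0)
under PSO → <0 0>; <0 1>; <2 0>; <2 1>
PSO∖claimed = {<2 0>}

missing: T0.R0=2 T1.R0=0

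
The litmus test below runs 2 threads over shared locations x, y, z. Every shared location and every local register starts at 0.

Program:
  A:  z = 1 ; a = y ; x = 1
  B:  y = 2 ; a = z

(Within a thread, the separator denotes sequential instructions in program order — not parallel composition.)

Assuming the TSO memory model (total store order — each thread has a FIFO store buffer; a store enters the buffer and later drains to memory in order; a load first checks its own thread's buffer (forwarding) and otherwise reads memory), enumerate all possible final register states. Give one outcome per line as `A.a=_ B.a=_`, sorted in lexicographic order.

A.a=0 B.a=0
A.a=0 B.a=1
A.a=2 B.a=0
A.a=2 B.a=1

outcome vector order: (A.a,B.a)
|TSO outcomes| = 4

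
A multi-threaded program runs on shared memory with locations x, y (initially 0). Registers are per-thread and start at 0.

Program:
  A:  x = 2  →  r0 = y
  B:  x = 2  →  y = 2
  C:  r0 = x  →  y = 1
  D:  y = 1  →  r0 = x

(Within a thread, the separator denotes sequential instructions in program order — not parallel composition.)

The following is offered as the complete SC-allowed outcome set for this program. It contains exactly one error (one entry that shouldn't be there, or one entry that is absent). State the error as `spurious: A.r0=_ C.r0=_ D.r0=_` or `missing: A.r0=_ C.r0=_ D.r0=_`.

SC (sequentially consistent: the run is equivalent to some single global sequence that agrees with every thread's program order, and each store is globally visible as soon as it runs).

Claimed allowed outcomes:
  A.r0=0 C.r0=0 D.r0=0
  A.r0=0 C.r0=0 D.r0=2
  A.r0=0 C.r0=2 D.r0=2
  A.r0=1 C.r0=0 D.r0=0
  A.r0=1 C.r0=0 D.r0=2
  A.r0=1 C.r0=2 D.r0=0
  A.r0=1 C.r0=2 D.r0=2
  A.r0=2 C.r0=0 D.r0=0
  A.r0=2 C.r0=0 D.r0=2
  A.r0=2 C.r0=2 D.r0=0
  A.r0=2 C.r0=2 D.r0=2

outcome vector order: (A.r0,C.r0,D.r0)
under SC → 0/0/2, 0/2/2, 1/0/0, 1/0/2, 1/2/0, 1/2/2, 2/0/0, 2/0/2, 2/2/0, 2/2/2
claimed∖SC = {0/0/0}

spurious: A.r0=0 C.r0=0 D.r0=0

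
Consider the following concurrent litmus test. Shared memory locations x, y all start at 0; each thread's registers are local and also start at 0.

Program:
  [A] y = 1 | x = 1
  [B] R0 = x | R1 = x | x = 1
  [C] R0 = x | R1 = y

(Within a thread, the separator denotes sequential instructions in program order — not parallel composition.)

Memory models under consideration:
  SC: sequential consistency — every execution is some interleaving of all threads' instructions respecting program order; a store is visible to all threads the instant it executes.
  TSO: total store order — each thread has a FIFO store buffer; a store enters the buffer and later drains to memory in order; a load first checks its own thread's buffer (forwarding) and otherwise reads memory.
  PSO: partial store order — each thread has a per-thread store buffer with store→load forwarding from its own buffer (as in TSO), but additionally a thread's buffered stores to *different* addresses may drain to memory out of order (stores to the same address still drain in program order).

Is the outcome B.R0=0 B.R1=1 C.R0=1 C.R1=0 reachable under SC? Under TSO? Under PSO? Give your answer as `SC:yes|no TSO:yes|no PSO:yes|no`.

SC:no TSO:no PSO:yes

outcome vector order: (B.R0,B.R1,C.R0,C.R1)
SC (10): 0/0/0/0 0/0/0/1 0/0/1/0 0/0/1/1 0/1/0/0 0/1/0/1 0/1/1/1 1/1/0/0 1/1/0/1 1/1/1/1
TSO (10): 0/0/0/0 0/0/0/1 0/0/1/0 0/0/1/1 0/1/0/0 0/1/0/1 0/1/1/1 1/1/0/0 1/1/0/1 1/1/1/1
PSO (12): 0/0/0/0 0/0/0/1 0/0/1/0 0/0/1/1 0/1/0/0 0/1/0/1 0/1/1/0 0/1/1/1 1/1/0/0 1/1/0/1 1/1/1/0 1/1/1/1
target 0/1/1/0 ∈ {PSO}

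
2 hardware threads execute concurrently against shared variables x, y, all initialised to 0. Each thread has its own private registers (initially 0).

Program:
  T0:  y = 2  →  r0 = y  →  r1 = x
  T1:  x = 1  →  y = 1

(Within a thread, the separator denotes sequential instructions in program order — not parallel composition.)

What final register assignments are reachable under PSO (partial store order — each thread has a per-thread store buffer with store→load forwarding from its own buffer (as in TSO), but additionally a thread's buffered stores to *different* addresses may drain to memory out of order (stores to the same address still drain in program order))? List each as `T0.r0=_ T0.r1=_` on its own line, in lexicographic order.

outcome vector order: (T0.r0,T0.r1)
|PSO outcomes| = 4

T0.r0=1 T0.r1=0
T0.r0=1 T0.r1=1
T0.r0=2 T0.r1=0
T0.r0=2 T0.r1=1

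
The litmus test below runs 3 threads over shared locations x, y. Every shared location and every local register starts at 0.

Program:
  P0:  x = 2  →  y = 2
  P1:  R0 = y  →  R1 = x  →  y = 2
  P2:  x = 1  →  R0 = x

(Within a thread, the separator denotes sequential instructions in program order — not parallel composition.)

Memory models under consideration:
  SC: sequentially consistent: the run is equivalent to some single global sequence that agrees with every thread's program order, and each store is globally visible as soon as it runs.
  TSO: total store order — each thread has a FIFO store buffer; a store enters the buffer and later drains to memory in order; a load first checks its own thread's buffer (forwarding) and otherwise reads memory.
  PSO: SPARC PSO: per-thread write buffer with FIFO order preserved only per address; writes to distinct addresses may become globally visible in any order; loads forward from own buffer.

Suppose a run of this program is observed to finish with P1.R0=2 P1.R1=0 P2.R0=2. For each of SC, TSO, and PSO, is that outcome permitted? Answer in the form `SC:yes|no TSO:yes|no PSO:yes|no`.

outcome vector order: (P1.R0,P1.R1,P2.R0)
under SC → 0/0/1; 0/0/2; 0/1/1; 0/1/2; 0/2/1; 0/2/2; 2/1/1; 2/2/1; 2/2/2
under TSO → 0/0/1; 0/0/2; 0/1/1; 0/1/2; 0/2/1; 0/2/2; 2/1/1; 2/2/1; 2/2/2
under PSO → 0/0/1; 0/0/2; 0/1/1; 0/1/2; 0/2/1; 0/2/2; 2/0/1; 2/0/2; 2/1/1; 2/1/2; 2/2/1; 2/2/2
target 2/0/2 ∈ {PSO}

SC:no TSO:no PSO:yes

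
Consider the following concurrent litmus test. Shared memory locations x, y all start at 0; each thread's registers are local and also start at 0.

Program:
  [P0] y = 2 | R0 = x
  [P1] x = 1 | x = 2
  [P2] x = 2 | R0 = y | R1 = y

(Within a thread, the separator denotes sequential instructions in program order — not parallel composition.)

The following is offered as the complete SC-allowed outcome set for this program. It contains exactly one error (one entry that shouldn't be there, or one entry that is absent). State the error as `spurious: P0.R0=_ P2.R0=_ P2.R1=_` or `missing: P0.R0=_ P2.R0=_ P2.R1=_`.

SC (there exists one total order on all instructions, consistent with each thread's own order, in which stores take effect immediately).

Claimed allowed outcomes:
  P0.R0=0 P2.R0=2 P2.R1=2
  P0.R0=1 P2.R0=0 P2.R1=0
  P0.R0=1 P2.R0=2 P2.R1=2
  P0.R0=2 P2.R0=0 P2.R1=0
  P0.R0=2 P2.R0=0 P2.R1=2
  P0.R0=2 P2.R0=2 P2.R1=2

outcome vector order: (P0.R0,P2.R0,P2.R1)
under SC → <0 2 2>; <1 0 0>; <1 0 2>; <1 2 2>; <2 0 0>; <2 0 2>; <2 2 2>
SC∖claimed = {<1 0 2>}

missing: P0.R0=1 P2.R0=0 P2.R1=2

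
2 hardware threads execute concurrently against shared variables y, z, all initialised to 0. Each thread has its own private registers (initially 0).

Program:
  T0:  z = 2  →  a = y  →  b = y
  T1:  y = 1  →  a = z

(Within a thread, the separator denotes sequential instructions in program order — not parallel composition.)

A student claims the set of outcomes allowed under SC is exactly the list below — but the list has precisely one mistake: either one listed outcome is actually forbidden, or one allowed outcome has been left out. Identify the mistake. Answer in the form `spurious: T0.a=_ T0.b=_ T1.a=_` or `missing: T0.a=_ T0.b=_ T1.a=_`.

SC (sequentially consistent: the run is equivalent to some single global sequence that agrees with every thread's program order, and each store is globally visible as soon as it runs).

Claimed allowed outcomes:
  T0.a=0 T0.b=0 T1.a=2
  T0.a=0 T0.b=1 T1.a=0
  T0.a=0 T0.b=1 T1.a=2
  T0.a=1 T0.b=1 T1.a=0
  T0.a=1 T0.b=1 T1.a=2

spurious: T0.a=0 T0.b=1 T1.a=0

outcome vector order: (T0.a,T0.b,T1.a)
[SC] allowed = {(0,0,2), (0,1,2), (1,1,0), (1,1,2)}
claimed∖SC = {(0,1,0)}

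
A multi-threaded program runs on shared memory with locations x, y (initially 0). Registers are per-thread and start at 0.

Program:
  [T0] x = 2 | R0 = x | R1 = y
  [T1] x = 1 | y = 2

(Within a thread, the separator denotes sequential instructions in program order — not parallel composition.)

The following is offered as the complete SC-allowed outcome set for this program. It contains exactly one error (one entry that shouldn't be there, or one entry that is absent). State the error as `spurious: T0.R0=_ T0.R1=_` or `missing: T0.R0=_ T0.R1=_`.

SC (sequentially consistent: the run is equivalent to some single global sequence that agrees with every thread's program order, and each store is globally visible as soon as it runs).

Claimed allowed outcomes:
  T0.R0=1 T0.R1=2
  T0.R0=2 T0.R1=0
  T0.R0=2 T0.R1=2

outcome vector order: (T0.R0,T0.R1)
SC: 4 outcomes — {<1 0>, <1 2>, <2 0>, <2 2>}
SC∖claimed = {<1 0>}

missing: T0.R0=1 T0.R1=0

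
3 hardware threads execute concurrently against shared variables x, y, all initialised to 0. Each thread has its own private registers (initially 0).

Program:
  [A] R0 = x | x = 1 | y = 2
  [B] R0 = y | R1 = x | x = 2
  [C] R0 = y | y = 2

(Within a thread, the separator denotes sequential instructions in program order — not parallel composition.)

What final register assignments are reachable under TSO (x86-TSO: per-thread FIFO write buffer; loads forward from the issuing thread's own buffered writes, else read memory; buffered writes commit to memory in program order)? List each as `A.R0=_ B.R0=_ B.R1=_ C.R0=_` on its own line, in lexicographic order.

outcome vector order: (A.R0,B.R0,B.R1,C.R0)
|TSO outcomes| = 10

A.R0=0 B.R0=0 B.R1=0 C.R0=0
A.R0=0 B.R0=0 B.R1=0 C.R0=2
A.R0=0 B.R0=0 B.R1=1 C.R0=0
A.R0=0 B.R0=0 B.R1=1 C.R0=2
A.R0=0 B.R0=2 B.R1=0 C.R0=0
A.R0=0 B.R0=2 B.R1=1 C.R0=0
A.R0=0 B.R0=2 B.R1=1 C.R0=2
A.R0=2 B.R0=0 B.R1=0 C.R0=0
A.R0=2 B.R0=0 B.R1=0 C.R0=2
A.R0=2 B.R0=2 B.R1=0 C.R0=0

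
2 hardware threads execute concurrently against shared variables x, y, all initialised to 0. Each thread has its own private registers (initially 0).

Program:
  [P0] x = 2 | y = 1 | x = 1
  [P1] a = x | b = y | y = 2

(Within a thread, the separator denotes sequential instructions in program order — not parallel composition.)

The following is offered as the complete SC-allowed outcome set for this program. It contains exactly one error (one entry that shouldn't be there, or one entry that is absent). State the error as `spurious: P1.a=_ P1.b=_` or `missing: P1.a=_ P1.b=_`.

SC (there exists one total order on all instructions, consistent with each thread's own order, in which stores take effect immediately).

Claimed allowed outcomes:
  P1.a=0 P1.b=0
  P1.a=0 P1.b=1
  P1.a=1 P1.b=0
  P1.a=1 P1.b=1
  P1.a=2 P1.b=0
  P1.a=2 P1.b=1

spurious: P1.a=1 P1.b=0

outcome vector order: (P1.a,P1.b)
under SC → <0 0> <0 1> <1 1> <2 0> <2 1>
claimed∖SC = {<1 0>}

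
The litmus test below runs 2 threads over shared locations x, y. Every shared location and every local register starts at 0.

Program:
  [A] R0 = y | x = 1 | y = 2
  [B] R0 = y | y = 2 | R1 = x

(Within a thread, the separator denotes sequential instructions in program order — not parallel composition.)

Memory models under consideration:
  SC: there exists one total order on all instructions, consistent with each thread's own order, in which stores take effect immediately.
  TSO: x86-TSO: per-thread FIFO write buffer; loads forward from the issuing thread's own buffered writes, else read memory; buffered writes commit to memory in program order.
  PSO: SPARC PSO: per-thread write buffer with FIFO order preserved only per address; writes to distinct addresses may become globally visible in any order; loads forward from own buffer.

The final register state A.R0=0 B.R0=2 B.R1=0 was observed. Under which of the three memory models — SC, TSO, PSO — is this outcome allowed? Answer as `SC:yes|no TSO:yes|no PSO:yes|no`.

SC:no TSO:no PSO:yes

outcome vector order: (A.R0,B.R0,B.R1)
under SC → 0/0/0 0/0/1 0/2/1 2/0/0 2/0/1
under TSO → 0/0/0 0/0/1 0/2/1 2/0/0 2/0/1
under PSO → 0/0/0 0/0/1 0/2/0 0/2/1 2/0/0 2/0/1
target 0/2/0 ∈ {PSO}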